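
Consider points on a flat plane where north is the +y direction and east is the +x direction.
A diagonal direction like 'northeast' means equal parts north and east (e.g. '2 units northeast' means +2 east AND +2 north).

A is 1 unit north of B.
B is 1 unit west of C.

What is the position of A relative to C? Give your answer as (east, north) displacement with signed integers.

Place C at the origin (east=0, north=0).
  B is 1 unit west of C: delta (east=-1, north=+0); B at (east=-1, north=0).
  A is 1 unit north of B: delta (east=+0, north=+1); A at (east=-1, north=1).
Therefore A relative to C: (east=-1, north=1).

Answer: A is at (east=-1, north=1) relative to C.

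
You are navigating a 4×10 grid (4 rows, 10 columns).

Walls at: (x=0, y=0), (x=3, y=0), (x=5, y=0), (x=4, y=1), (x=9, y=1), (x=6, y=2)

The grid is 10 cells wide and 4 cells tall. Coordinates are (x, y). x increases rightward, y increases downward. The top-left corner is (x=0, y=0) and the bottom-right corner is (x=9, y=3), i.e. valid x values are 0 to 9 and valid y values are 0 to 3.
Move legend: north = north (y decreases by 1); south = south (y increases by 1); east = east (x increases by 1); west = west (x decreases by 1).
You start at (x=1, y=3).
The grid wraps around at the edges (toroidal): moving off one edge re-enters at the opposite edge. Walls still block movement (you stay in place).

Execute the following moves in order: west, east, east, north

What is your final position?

Start: (x=1, y=3)
  west (west): (x=1, y=3) -> (x=0, y=3)
  east (east): (x=0, y=3) -> (x=1, y=3)
  east (east): (x=1, y=3) -> (x=2, y=3)
  north (north): (x=2, y=3) -> (x=2, y=2)
Final: (x=2, y=2)

Answer: Final position: (x=2, y=2)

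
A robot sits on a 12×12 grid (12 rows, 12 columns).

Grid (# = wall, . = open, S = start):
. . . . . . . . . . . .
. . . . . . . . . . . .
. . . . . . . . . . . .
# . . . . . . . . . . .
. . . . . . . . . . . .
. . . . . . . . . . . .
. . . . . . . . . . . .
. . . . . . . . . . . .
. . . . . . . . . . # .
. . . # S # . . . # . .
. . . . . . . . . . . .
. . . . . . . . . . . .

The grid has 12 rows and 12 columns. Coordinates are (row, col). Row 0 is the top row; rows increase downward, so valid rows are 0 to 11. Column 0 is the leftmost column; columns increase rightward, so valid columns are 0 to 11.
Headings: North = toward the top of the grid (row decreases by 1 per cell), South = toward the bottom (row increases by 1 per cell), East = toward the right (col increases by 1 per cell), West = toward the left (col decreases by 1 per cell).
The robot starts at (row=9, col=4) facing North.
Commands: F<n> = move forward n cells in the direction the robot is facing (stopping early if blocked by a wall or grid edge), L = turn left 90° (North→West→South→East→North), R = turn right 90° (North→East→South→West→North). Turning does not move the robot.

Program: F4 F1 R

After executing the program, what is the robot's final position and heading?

Answer: Final position: (row=4, col=4), facing East

Derivation:
Start: (row=9, col=4), facing North
  F4: move forward 4, now at (row=5, col=4)
  F1: move forward 1, now at (row=4, col=4)
  R: turn right, now facing East
Final: (row=4, col=4), facing East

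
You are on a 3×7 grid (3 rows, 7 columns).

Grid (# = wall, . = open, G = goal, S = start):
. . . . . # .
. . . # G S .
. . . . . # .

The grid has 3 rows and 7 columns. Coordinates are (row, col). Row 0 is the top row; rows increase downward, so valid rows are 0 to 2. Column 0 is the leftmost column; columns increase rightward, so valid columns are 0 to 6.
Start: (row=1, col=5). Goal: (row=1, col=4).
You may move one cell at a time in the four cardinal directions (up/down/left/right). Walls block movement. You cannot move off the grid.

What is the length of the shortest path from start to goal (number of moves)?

BFS from (row=1, col=5) until reaching (row=1, col=4):
  Distance 0: (row=1, col=5)
  Distance 1: (row=1, col=4), (row=1, col=6)  <- goal reached here
One shortest path (1 moves): (row=1, col=5) -> (row=1, col=4)

Answer: Shortest path length: 1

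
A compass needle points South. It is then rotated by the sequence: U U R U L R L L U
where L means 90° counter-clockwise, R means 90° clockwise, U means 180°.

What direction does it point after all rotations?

Start: South
  U (U-turn (180°)) -> North
  U (U-turn (180°)) -> South
  R (right (90° clockwise)) -> West
  U (U-turn (180°)) -> East
  L (left (90° counter-clockwise)) -> North
  R (right (90° clockwise)) -> East
  L (left (90° counter-clockwise)) -> North
  L (left (90° counter-clockwise)) -> West
  U (U-turn (180°)) -> East
Final: East

Answer: Final heading: East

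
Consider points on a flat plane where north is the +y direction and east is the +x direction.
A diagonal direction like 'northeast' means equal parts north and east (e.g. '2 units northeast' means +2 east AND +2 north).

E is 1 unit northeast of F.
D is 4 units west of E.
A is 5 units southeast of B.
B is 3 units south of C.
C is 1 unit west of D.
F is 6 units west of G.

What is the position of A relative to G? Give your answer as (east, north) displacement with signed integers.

Answer: A is at (east=-5, north=-7) relative to G.

Derivation:
Place G at the origin (east=0, north=0).
  F is 6 units west of G: delta (east=-6, north=+0); F at (east=-6, north=0).
  E is 1 unit northeast of F: delta (east=+1, north=+1); E at (east=-5, north=1).
  D is 4 units west of E: delta (east=-4, north=+0); D at (east=-9, north=1).
  C is 1 unit west of D: delta (east=-1, north=+0); C at (east=-10, north=1).
  B is 3 units south of C: delta (east=+0, north=-3); B at (east=-10, north=-2).
  A is 5 units southeast of B: delta (east=+5, north=-5); A at (east=-5, north=-7).
Therefore A relative to G: (east=-5, north=-7).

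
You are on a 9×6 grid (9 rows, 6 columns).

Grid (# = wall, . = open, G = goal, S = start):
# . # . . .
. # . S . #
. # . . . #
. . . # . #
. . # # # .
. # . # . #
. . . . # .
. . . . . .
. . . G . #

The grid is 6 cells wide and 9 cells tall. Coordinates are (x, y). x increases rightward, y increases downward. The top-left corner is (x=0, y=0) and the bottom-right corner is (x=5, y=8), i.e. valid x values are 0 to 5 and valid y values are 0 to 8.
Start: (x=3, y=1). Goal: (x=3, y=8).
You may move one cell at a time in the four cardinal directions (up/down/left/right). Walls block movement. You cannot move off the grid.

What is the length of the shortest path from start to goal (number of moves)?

Answer: Shortest path length: 13

Derivation:
BFS from (x=3, y=1) until reaching (x=3, y=8):
  Distance 0: (x=3, y=1)
  Distance 1: (x=3, y=0), (x=2, y=1), (x=4, y=1), (x=3, y=2)
  Distance 2: (x=4, y=0), (x=2, y=2), (x=4, y=2)
  Distance 3: (x=5, y=0), (x=2, y=3), (x=4, y=3)
  Distance 4: (x=1, y=3)
  Distance 5: (x=0, y=3), (x=1, y=4)
  Distance 6: (x=0, y=2), (x=0, y=4)
  Distance 7: (x=0, y=1), (x=0, y=5)
  Distance 8: (x=0, y=6)
  Distance 9: (x=1, y=6), (x=0, y=7)
  Distance 10: (x=2, y=6), (x=1, y=7), (x=0, y=8)
  Distance 11: (x=2, y=5), (x=3, y=6), (x=2, y=7), (x=1, y=8)
  Distance 12: (x=3, y=7), (x=2, y=8)
  Distance 13: (x=4, y=7), (x=3, y=8)  <- goal reached here
One shortest path (13 moves): (x=3, y=1) -> (x=2, y=1) -> (x=2, y=2) -> (x=2, y=3) -> (x=1, y=3) -> (x=0, y=3) -> (x=0, y=4) -> (x=0, y=5) -> (x=0, y=6) -> (x=1, y=6) -> (x=2, y=6) -> (x=3, y=6) -> (x=3, y=7) -> (x=3, y=8)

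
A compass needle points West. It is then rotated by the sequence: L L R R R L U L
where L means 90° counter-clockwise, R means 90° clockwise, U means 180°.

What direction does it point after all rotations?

Start: West
  L (left (90° counter-clockwise)) -> South
  L (left (90° counter-clockwise)) -> East
  R (right (90° clockwise)) -> South
  R (right (90° clockwise)) -> West
  R (right (90° clockwise)) -> North
  L (left (90° counter-clockwise)) -> West
  U (U-turn (180°)) -> East
  L (left (90° counter-clockwise)) -> North
Final: North

Answer: Final heading: North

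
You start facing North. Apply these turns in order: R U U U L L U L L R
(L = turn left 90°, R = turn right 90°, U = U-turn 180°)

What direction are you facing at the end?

Answer: Final heading: South

Derivation:
Start: North
  R (right (90° clockwise)) -> East
  U (U-turn (180°)) -> West
  U (U-turn (180°)) -> East
  U (U-turn (180°)) -> West
  L (left (90° counter-clockwise)) -> South
  L (left (90° counter-clockwise)) -> East
  U (U-turn (180°)) -> West
  L (left (90° counter-clockwise)) -> South
  L (left (90° counter-clockwise)) -> East
  R (right (90° clockwise)) -> South
Final: South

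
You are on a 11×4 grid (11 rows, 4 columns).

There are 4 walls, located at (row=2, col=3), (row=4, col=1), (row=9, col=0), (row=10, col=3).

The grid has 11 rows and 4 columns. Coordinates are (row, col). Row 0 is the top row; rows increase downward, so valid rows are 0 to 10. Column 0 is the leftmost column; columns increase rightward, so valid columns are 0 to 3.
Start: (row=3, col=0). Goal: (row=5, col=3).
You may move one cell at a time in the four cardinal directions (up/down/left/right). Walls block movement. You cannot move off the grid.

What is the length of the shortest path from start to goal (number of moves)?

BFS from (row=3, col=0) until reaching (row=5, col=3):
  Distance 0: (row=3, col=0)
  Distance 1: (row=2, col=0), (row=3, col=1), (row=4, col=0)
  Distance 2: (row=1, col=0), (row=2, col=1), (row=3, col=2), (row=5, col=0)
  Distance 3: (row=0, col=0), (row=1, col=1), (row=2, col=2), (row=3, col=3), (row=4, col=2), (row=5, col=1), (row=6, col=0)
  Distance 4: (row=0, col=1), (row=1, col=2), (row=4, col=3), (row=5, col=2), (row=6, col=1), (row=7, col=0)
  Distance 5: (row=0, col=2), (row=1, col=3), (row=5, col=3), (row=6, col=2), (row=7, col=1), (row=8, col=0)  <- goal reached here
One shortest path (5 moves): (row=3, col=0) -> (row=3, col=1) -> (row=3, col=2) -> (row=3, col=3) -> (row=4, col=3) -> (row=5, col=3)

Answer: Shortest path length: 5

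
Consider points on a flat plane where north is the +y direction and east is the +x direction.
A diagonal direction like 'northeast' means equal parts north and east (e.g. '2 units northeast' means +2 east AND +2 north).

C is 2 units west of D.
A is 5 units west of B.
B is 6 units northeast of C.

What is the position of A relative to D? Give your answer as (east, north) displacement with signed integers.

Place D at the origin (east=0, north=0).
  C is 2 units west of D: delta (east=-2, north=+0); C at (east=-2, north=0).
  B is 6 units northeast of C: delta (east=+6, north=+6); B at (east=4, north=6).
  A is 5 units west of B: delta (east=-5, north=+0); A at (east=-1, north=6).
Therefore A relative to D: (east=-1, north=6).

Answer: A is at (east=-1, north=6) relative to D.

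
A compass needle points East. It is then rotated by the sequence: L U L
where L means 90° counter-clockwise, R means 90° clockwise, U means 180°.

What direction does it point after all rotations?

Answer: Final heading: East

Derivation:
Start: East
  L (left (90° counter-clockwise)) -> North
  U (U-turn (180°)) -> South
  L (left (90° counter-clockwise)) -> East
Final: East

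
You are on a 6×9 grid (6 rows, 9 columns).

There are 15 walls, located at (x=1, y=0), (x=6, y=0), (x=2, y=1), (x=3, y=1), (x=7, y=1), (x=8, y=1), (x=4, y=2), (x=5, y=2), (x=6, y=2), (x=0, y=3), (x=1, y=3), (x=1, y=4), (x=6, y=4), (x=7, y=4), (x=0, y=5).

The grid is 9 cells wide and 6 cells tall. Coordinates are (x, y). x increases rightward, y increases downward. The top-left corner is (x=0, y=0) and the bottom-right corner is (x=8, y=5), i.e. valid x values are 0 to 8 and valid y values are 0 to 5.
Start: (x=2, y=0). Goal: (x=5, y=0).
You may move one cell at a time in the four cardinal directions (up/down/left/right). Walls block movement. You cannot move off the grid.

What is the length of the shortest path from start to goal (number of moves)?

BFS from (x=2, y=0) until reaching (x=5, y=0):
  Distance 0: (x=2, y=0)
  Distance 1: (x=3, y=0)
  Distance 2: (x=4, y=0)
  Distance 3: (x=5, y=0), (x=4, y=1)  <- goal reached here
One shortest path (3 moves): (x=2, y=0) -> (x=3, y=0) -> (x=4, y=0) -> (x=5, y=0)

Answer: Shortest path length: 3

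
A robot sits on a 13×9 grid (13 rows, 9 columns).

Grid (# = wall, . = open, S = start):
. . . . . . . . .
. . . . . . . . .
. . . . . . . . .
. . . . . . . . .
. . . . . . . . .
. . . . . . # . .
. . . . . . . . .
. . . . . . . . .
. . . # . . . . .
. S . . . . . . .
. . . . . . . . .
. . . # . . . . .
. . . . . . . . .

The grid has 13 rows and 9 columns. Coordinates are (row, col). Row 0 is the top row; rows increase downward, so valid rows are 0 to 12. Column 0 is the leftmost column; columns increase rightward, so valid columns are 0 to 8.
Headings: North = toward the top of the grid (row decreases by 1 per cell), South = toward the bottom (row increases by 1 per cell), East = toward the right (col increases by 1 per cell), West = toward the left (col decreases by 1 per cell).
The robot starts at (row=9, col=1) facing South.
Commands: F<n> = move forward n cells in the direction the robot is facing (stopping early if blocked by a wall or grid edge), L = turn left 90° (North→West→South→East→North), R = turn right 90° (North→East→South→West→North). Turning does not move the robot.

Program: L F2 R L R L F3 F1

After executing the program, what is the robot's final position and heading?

Answer: Final position: (row=9, col=7), facing East

Derivation:
Start: (row=9, col=1), facing South
  L: turn left, now facing East
  F2: move forward 2, now at (row=9, col=3)
  R: turn right, now facing South
  L: turn left, now facing East
  R: turn right, now facing South
  L: turn left, now facing East
  F3: move forward 3, now at (row=9, col=6)
  F1: move forward 1, now at (row=9, col=7)
Final: (row=9, col=7), facing East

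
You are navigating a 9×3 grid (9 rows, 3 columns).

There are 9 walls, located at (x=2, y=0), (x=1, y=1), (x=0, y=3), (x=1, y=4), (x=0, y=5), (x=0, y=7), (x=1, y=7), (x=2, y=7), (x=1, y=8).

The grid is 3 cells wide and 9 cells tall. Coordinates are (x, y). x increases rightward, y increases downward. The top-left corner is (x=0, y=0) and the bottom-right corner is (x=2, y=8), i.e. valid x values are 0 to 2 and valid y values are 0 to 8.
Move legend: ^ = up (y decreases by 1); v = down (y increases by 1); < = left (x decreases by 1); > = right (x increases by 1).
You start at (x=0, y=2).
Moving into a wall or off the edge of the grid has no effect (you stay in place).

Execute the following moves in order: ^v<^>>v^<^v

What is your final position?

Start: (x=0, y=2)
  ^ (up): (x=0, y=2) -> (x=0, y=1)
  v (down): (x=0, y=1) -> (x=0, y=2)
  < (left): blocked, stay at (x=0, y=2)
  ^ (up): (x=0, y=2) -> (x=0, y=1)
  > (right): blocked, stay at (x=0, y=1)
  > (right): blocked, stay at (x=0, y=1)
  v (down): (x=0, y=1) -> (x=0, y=2)
  ^ (up): (x=0, y=2) -> (x=0, y=1)
  < (left): blocked, stay at (x=0, y=1)
  ^ (up): (x=0, y=1) -> (x=0, y=0)
  v (down): (x=0, y=0) -> (x=0, y=1)
Final: (x=0, y=1)

Answer: Final position: (x=0, y=1)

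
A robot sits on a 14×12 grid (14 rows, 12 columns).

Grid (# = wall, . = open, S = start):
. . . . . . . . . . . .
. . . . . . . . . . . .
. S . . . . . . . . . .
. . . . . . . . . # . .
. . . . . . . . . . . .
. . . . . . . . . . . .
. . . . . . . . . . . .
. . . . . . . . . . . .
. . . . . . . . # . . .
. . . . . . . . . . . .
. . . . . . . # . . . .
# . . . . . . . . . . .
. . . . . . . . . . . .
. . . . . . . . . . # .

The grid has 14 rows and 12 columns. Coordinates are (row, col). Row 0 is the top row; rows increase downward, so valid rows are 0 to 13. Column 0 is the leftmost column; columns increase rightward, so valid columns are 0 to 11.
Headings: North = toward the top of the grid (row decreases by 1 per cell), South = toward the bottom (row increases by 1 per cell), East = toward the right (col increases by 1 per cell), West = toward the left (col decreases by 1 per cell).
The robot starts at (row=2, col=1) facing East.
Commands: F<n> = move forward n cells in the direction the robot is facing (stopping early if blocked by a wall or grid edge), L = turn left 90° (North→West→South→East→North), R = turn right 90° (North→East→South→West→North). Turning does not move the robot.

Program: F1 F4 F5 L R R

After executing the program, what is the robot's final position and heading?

Start: (row=2, col=1), facing East
  F1: move forward 1, now at (row=2, col=2)
  F4: move forward 4, now at (row=2, col=6)
  F5: move forward 5, now at (row=2, col=11)
  L: turn left, now facing North
  R: turn right, now facing East
  R: turn right, now facing South
Final: (row=2, col=11), facing South

Answer: Final position: (row=2, col=11), facing South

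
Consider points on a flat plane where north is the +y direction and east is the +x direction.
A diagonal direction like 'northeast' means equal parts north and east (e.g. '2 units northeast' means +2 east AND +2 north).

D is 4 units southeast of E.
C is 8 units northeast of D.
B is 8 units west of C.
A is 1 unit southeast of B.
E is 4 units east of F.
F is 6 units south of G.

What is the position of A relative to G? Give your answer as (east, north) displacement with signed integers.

Place G at the origin (east=0, north=0).
  F is 6 units south of G: delta (east=+0, north=-6); F at (east=0, north=-6).
  E is 4 units east of F: delta (east=+4, north=+0); E at (east=4, north=-6).
  D is 4 units southeast of E: delta (east=+4, north=-4); D at (east=8, north=-10).
  C is 8 units northeast of D: delta (east=+8, north=+8); C at (east=16, north=-2).
  B is 8 units west of C: delta (east=-8, north=+0); B at (east=8, north=-2).
  A is 1 unit southeast of B: delta (east=+1, north=-1); A at (east=9, north=-3).
Therefore A relative to G: (east=9, north=-3).

Answer: A is at (east=9, north=-3) relative to G.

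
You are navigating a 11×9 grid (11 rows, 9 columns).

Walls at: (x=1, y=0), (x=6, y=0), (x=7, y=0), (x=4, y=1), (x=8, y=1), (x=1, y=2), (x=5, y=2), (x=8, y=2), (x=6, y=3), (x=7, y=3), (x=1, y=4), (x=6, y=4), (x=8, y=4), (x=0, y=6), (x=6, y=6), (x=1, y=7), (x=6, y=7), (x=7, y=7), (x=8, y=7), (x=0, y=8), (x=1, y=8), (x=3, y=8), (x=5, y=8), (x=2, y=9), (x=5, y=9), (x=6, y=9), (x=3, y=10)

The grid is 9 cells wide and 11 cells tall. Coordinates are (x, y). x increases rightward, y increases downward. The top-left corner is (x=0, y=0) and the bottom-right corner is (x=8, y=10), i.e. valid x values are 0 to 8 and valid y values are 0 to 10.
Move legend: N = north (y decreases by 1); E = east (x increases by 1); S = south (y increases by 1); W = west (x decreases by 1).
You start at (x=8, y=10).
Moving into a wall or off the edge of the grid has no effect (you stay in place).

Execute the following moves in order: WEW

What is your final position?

Answer: Final position: (x=7, y=10)

Derivation:
Start: (x=8, y=10)
  W (west): (x=8, y=10) -> (x=7, y=10)
  E (east): (x=7, y=10) -> (x=8, y=10)
  W (west): (x=8, y=10) -> (x=7, y=10)
Final: (x=7, y=10)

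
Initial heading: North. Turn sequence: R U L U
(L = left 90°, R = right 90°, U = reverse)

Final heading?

Start: North
  R (right (90° clockwise)) -> East
  U (U-turn (180°)) -> West
  L (left (90° counter-clockwise)) -> South
  U (U-turn (180°)) -> North
Final: North

Answer: Final heading: North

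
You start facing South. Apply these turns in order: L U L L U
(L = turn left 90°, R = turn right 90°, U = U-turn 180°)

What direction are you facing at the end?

Answer: Final heading: West

Derivation:
Start: South
  L (left (90° counter-clockwise)) -> East
  U (U-turn (180°)) -> West
  L (left (90° counter-clockwise)) -> South
  L (left (90° counter-clockwise)) -> East
  U (U-turn (180°)) -> West
Final: West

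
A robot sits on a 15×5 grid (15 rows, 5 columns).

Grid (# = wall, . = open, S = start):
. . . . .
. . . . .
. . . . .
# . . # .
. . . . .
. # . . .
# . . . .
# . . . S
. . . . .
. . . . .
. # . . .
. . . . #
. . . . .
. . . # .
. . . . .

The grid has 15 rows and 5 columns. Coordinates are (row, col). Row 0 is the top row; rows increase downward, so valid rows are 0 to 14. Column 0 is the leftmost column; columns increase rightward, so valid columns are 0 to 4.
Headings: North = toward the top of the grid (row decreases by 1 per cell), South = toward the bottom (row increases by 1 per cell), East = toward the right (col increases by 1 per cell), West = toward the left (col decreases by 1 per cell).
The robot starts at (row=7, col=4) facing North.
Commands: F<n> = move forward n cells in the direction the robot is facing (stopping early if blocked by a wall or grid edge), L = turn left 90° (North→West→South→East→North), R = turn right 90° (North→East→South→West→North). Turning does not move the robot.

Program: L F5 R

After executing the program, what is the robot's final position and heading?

Start: (row=7, col=4), facing North
  L: turn left, now facing West
  F5: move forward 3/5 (blocked), now at (row=7, col=1)
  R: turn right, now facing North
Final: (row=7, col=1), facing North

Answer: Final position: (row=7, col=1), facing North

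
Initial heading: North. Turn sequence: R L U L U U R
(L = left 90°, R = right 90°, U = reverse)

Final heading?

Answer: Final heading: South

Derivation:
Start: North
  R (right (90° clockwise)) -> East
  L (left (90° counter-clockwise)) -> North
  U (U-turn (180°)) -> South
  L (left (90° counter-clockwise)) -> East
  U (U-turn (180°)) -> West
  U (U-turn (180°)) -> East
  R (right (90° clockwise)) -> South
Final: South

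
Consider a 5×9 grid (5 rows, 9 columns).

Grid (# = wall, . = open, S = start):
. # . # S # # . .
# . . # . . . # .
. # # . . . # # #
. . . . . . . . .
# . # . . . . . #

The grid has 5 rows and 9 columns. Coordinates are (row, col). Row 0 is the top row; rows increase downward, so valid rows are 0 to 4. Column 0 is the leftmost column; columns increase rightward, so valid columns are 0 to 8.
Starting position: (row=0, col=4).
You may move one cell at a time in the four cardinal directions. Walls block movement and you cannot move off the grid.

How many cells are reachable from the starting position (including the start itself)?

BFS flood-fill from (row=0, col=4):
  Distance 0: (row=0, col=4)
  Distance 1: (row=1, col=4)
  Distance 2: (row=1, col=5), (row=2, col=4)
  Distance 3: (row=1, col=6), (row=2, col=3), (row=2, col=5), (row=3, col=4)
  Distance 4: (row=3, col=3), (row=3, col=5), (row=4, col=4)
  Distance 5: (row=3, col=2), (row=3, col=6), (row=4, col=3), (row=4, col=5)
  Distance 6: (row=3, col=1), (row=3, col=7), (row=4, col=6)
  Distance 7: (row=3, col=0), (row=3, col=8), (row=4, col=1), (row=4, col=7)
  Distance 8: (row=2, col=0)
Total reachable: 23 (grid has 30 open cells total)

Answer: Reachable cells: 23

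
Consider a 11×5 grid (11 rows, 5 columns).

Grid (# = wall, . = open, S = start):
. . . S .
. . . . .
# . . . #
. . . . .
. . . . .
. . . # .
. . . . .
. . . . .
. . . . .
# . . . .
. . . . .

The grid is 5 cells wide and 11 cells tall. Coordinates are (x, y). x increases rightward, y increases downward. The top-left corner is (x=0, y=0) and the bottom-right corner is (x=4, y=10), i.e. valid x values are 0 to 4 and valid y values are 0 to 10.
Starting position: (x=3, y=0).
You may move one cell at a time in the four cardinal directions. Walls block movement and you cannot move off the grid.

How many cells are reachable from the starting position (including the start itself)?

BFS flood-fill from (x=3, y=0):
  Distance 0: (x=3, y=0)
  Distance 1: (x=2, y=0), (x=4, y=0), (x=3, y=1)
  Distance 2: (x=1, y=0), (x=2, y=1), (x=4, y=1), (x=3, y=2)
  Distance 3: (x=0, y=0), (x=1, y=1), (x=2, y=2), (x=3, y=3)
  Distance 4: (x=0, y=1), (x=1, y=2), (x=2, y=3), (x=4, y=3), (x=3, y=4)
  Distance 5: (x=1, y=3), (x=2, y=4), (x=4, y=4)
  Distance 6: (x=0, y=3), (x=1, y=4), (x=2, y=5), (x=4, y=5)
  Distance 7: (x=0, y=4), (x=1, y=5), (x=2, y=6), (x=4, y=6)
  Distance 8: (x=0, y=5), (x=1, y=6), (x=3, y=6), (x=2, y=7), (x=4, y=7)
  Distance 9: (x=0, y=6), (x=1, y=7), (x=3, y=7), (x=2, y=8), (x=4, y=8)
  Distance 10: (x=0, y=7), (x=1, y=8), (x=3, y=8), (x=2, y=9), (x=4, y=9)
  Distance 11: (x=0, y=8), (x=1, y=9), (x=3, y=9), (x=2, y=10), (x=4, y=10)
  Distance 12: (x=1, y=10), (x=3, y=10)
  Distance 13: (x=0, y=10)
Total reachable: 51 (grid has 51 open cells total)

Answer: Reachable cells: 51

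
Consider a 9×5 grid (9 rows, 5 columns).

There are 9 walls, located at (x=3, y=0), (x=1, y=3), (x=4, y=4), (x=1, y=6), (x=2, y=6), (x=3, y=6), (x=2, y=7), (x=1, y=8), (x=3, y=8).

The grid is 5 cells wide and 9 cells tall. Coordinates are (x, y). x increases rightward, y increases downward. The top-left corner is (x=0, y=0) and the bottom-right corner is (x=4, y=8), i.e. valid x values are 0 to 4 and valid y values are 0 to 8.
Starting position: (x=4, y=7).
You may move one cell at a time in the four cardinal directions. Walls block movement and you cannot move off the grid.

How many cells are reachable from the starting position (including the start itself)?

BFS flood-fill from (x=4, y=7):
  Distance 0: (x=4, y=7)
  Distance 1: (x=4, y=6), (x=3, y=7), (x=4, y=8)
  Distance 2: (x=4, y=5)
  Distance 3: (x=3, y=5)
  Distance 4: (x=3, y=4), (x=2, y=5)
  Distance 5: (x=3, y=3), (x=2, y=4), (x=1, y=5)
  Distance 6: (x=3, y=2), (x=2, y=3), (x=4, y=3), (x=1, y=4), (x=0, y=5)
  Distance 7: (x=3, y=1), (x=2, y=2), (x=4, y=2), (x=0, y=4), (x=0, y=6)
  Distance 8: (x=2, y=1), (x=4, y=1), (x=1, y=2), (x=0, y=3), (x=0, y=7)
  Distance 9: (x=2, y=0), (x=4, y=0), (x=1, y=1), (x=0, y=2), (x=1, y=7), (x=0, y=8)
  Distance 10: (x=1, y=0), (x=0, y=1)
  Distance 11: (x=0, y=0)
Total reachable: 35 (grid has 36 open cells total)

Answer: Reachable cells: 35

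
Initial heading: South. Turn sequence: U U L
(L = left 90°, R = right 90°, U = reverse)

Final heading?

Start: South
  U (U-turn (180°)) -> North
  U (U-turn (180°)) -> South
  L (left (90° counter-clockwise)) -> East
Final: East

Answer: Final heading: East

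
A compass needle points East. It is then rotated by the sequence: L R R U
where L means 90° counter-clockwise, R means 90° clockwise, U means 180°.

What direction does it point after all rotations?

Answer: Final heading: North

Derivation:
Start: East
  L (left (90° counter-clockwise)) -> North
  R (right (90° clockwise)) -> East
  R (right (90° clockwise)) -> South
  U (U-turn (180°)) -> North
Final: North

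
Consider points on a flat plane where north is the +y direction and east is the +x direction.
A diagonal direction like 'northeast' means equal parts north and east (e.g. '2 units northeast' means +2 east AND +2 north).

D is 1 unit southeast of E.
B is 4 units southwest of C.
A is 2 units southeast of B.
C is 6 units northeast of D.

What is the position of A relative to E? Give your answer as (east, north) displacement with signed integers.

Place E at the origin (east=0, north=0).
  D is 1 unit southeast of E: delta (east=+1, north=-1); D at (east=1, north=-1).
  C is 6 units northeast of D: delta (east=+6, north=+6); C at (east=7, north=5).
  B is 4 units southwest of C: delta (east=-4, north=-4); B at (east=3, north=1).
  A is 2 units southeast of B: delta (east=+2, north=-2); A at (east=5, north=-1).
Therefore A relative to E: (east=5, north=-1).

Answer: A is at (east=5, north=-1) relative to E.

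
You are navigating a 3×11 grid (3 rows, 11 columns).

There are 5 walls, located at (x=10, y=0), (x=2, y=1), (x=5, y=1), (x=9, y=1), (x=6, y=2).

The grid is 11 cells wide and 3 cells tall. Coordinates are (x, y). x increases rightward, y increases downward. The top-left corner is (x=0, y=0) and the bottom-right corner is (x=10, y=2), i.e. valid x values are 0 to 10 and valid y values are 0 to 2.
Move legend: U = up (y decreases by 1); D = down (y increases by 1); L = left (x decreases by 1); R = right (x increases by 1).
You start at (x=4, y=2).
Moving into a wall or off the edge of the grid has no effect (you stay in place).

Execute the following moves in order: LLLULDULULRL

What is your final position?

Start: (x=4, y=2)
  L (left): (x=4, y=2) -> (x=3, y=2)
  L (left): (x=3, y=2) -> (x=2, y=2)
  L (left): (x=2, y=2) -> (x=1, y=2)
  U (up): (x=1, y=2) -> (x=1, y=1)
  L (left): (x=1, y=1) -> (x=0, y=1)
  D (down): (x=0, y=1) -> (x=0, y=2)
  U (up): (x=0, y=2) -> (x=0, y=1)
  L (left): blocked, stay at (x=0, y=1)
  U (up): (x=0, y=1) -> (x=0, y=0)
  L (left): blocked, stay at (x=0, y=0)
  R (right): (x=0, y=0) -> (x=1, y=0)
  L (left): (x=1, y=0) -> (x=0, y=0)
Final: (x=0, y=0)

Answer: Final position: (x=0, y=0)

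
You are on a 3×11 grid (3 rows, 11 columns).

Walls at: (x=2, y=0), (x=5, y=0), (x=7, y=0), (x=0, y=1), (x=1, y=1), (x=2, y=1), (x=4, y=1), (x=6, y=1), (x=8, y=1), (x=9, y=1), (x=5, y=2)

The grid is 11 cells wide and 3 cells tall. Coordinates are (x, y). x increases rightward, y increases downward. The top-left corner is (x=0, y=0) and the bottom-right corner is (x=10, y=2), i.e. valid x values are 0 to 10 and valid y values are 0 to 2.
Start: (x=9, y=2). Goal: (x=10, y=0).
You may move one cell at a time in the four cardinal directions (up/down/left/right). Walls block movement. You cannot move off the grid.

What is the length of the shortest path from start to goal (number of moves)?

BFS from (x=9, y=2) until reaching (x=10, y=0):
  Distance 0: (x=9, y=2)
  Distance 1: (x=8, y=2), (x=10, y=2)
  Distance 2: (x=10, y=1), (x=7, y=2)
  Distance 3: (x=10, y=0), (x=7, y=1), (x=6, y=2)  <- goal reached here
One shortest path (3 moves): (x=9, y=2) -> (x=10, y=2) -> (x=10, y=1) -> (x=10, y=0)

Answer: Shortest path length: 3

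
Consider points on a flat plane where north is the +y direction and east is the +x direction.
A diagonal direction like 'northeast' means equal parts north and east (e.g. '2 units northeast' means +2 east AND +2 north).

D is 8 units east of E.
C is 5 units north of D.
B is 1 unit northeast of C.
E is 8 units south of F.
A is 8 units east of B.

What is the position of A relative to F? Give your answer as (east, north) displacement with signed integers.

Place F at the origin (east=0, north=0).
  E is 8 units south of F: delta (east=+0, north=-8); E at (east=0, north=-8).
  D is 8 units east of E: delta (east=+8, north=+0); D at (east=8, north=-8).
  C is 5 units north of D: delta (east=+0, north=+5); C at (east=8, north=-3).
  B is 1 unit northeast of C: delta (east=+1, north=+1); B at (east=9, north=-2).
  A is 8 units east of B: delta (east=+8, north=+0); A at (east=17, north=-2).
Therefore A relative to F: (east=17, north=-2).

Answer: A is at (east=17, north=-2) relative to F.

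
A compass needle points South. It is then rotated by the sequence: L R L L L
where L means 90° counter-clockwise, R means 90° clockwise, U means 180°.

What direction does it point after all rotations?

Answer: Final heading: West

Derivation:
Start: South
  L (left (90° counter-clockwise)) -> East
  R (right (90° clockwise)) -> South
  L (left (90° counter-clockwise)) -> East
  L (left (90° counter-clockwise)) -> North
  L (left (90° counter-clockwise)) -> West
Final: West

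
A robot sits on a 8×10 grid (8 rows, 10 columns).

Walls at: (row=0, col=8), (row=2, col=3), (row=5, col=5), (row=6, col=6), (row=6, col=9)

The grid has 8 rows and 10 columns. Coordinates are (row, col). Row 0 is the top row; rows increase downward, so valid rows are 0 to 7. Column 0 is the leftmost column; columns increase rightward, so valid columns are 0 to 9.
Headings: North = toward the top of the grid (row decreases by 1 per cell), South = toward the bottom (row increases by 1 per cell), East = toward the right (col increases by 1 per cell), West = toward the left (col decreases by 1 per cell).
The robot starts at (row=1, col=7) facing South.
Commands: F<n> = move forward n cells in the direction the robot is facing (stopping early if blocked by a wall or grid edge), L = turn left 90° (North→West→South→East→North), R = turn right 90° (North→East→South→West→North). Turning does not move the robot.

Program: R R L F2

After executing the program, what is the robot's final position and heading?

Start: (row=1, col=7), facing South
  R: turn right, now facing West
  R: turn right, now facing North
  L: turn left, now facing West
  F2: move forward 2, now at (row=1, col=5)
Final: (row=1, col=5), facing West

Answer: Final position: (row=1, col=5), facing West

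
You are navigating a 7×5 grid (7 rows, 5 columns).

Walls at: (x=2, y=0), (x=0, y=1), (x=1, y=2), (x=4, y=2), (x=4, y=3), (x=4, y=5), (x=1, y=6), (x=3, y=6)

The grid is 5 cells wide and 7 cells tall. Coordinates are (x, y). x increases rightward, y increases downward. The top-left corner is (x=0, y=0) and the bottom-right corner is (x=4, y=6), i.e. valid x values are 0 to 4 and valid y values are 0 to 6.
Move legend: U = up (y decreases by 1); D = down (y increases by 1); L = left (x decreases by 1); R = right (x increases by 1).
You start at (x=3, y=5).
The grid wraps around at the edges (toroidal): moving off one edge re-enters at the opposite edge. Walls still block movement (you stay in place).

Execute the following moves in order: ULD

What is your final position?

Start: (x=3, y=5)
  U (up): (x=3, y=5) -> (x=3, y=4)
  L (left): (x=3, y=4) -> (x=2, y=4)
  D (down): (x=2, y=4) -> (x=2, y=5)
Final: (x=2, y=5)

Answer: Final position: (x=2, y=5)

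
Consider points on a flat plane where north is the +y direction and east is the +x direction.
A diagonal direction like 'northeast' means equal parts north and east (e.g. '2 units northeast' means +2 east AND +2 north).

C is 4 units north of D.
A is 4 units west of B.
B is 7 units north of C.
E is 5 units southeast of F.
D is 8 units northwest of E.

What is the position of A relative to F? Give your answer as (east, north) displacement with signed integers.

Answer: A is at (east=-7, north=14) relative to F.

Derivation:
Place F at the origin (east=0, north=0).
  E is 5 units southeast of F: delta (east=+5, north=-5); E at (east=5, north=-5).
  D is 8 units northwest of E: delta (east=-8, north=+8); D at (east=-3, north=3).
  C is 4 units north of D: delta (east=+0, north=+4); C at (east=-3, north=7).
  B is 7 units north of C: delta (east=+0, north=+7); B at (east=-3, north=14).
  A is 4 units west of B: delta (east=-4, north=+0); A at (east=-7, north=14).
Therefore A relative to F: (east=-7, north=14).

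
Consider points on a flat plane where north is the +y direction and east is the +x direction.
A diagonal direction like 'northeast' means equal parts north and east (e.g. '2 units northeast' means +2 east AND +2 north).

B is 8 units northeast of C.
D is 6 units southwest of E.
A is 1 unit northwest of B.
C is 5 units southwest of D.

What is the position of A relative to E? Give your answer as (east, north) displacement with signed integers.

Place E at the origin (east=0, north=0).
  D is 6 units southwest of E: delta (east=-6, north=-6); D at (east=-6, north=-6).
  C is 5 units southwest of D: delta (east=-5, north=-5); C at (east=-11, north=-11).
  B is 8 units northeast of C: delta (east=+8, north=+8); B at (east=-3, north=-3).
  A is 1 unit northwest of B: delta (east=-1, north=+1); A at (east=-4, north=-2).
Therefore A relative to E: (east=-4, north=-2).

Answer: A is at (east=-4, north=-2) relative to E.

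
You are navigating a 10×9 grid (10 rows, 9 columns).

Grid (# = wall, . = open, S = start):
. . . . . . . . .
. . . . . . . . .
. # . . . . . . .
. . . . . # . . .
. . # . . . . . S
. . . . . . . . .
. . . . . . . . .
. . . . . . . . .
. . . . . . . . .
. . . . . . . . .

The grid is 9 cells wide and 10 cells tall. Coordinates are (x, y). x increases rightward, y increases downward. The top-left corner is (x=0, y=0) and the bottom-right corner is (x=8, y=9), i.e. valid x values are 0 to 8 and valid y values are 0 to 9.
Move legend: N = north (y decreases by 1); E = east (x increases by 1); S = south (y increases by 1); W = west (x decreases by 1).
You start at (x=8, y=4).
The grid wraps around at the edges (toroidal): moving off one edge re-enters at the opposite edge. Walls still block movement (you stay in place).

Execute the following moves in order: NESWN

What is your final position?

Start: (x=8, y=4)
  N (north): (x=8, y=4) -> (x=8, y=3)
  E (east): (x=8, y=3) -> (x=0, y=3)
  S (south): (x=0, y=3) -> (x=0, y=4)
  W (west): (x=0, y=4) -> (x=8, y=4)
  N (north): (x=8, y=4) -> (x=8, y=3)
Final: (x=8, y=3)

Answer: Final position: (x=8, y=3)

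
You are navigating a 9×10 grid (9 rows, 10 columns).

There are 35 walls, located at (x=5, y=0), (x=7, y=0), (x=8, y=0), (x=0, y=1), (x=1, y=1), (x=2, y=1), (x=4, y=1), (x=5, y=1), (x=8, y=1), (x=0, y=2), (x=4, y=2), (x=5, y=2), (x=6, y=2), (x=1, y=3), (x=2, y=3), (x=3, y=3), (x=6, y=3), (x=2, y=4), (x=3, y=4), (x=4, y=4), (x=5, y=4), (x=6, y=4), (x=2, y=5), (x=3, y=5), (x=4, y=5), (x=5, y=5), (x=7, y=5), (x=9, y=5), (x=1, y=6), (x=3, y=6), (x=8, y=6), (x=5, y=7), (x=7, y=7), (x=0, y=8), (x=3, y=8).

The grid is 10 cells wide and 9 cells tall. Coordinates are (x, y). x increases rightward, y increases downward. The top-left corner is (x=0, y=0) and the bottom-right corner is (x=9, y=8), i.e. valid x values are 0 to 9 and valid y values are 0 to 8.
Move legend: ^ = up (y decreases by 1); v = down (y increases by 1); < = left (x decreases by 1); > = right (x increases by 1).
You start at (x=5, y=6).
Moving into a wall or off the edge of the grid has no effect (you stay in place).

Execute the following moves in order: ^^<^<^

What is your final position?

Answer: Final position: (x=4, y=6)

Derivation:
Start: (x=5, y=6)
  ^ (up): blocked, stay at (x=5, y=6)
  ^ (up): blocked, stay at (x=5, y=6)
  < (left): (x=5, y=6) -> (x=4, y=6)
  ^ (up): blocked, stay at (x=4, y=6)
  < (left): blocked, stay at (x=4, y=6)
  ^ (up): blocked, stay at (x=4, y=6)
Final: (x=4, y=6)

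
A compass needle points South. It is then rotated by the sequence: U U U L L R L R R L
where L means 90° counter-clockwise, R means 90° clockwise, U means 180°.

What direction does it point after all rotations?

Start: South
  U (U-turn (180°)) -> North
  U (U-turn (180°)) -> South
  U (U-turn (180°)) -> North
  L (left (90° counter-clockwise)) -> West
  L (left (90° counter-clockwise)) -> South
  R (right (90° clockwise)) -> West
  L (left (90° counter-clockwise)) -> South
  R (right (90° clockwise)) -> West
  R (right (90° clockwise)) -> North
  L (left (90° counter-clockwise)) -> West
Final: West

Answer: Final heading: West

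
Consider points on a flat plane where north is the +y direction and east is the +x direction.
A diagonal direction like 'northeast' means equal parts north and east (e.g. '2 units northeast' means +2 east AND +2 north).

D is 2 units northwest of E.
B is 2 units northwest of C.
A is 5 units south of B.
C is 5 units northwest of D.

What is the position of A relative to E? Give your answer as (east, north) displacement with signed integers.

Place E at the origin (east=0, north=0).
  D is 2 units northwest of E: delta (east=-2, north=+2); D at (east=-2, north=2).
  C is 5 units northwest of D: delta (east=-5, north=+5); C at (east=-7, north=7).
  B is 2 units northwest of C: delta (east=-2, north=+2); B at (east=-9, north=9).
  A is 5 units south of B: delta (east=+0, north=-5); A at (east=-9, north=4).
Therefore A relative to E: (east=-9, north=4).

Answer: A is at (east=-9, north=4) relative to E.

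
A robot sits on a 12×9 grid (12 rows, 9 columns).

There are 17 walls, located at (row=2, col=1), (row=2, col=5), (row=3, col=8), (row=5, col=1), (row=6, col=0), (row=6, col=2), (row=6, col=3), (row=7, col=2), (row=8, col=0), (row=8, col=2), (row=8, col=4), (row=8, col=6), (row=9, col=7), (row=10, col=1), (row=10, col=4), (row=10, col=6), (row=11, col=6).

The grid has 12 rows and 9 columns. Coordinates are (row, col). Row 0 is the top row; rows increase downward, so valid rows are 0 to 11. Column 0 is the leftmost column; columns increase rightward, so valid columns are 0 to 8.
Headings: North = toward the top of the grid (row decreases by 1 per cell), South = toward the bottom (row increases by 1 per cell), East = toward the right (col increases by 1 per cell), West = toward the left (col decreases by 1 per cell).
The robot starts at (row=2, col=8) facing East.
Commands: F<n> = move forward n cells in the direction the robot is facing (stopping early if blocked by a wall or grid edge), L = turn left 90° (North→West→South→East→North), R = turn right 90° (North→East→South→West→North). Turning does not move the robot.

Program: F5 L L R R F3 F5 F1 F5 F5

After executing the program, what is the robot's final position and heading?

Start: (row=2, col=8), facing East
  F5: move forward 0/5 (blocked), now at (row=2, col=8)
  L: turn left, now facing North
  L: turn left, now facing West
  R: turn right, now facing North
  R: turn right, now facing East
  F3: move forward 0/3 (blocked), now at (row=2, col=8)
  F5: move forward 0/5 (blocked), now at (row=2, col=8)
  F1: move forward 0/1 (blocked), now at (row=2, col=8)
  F5: move forward 0/5 (blocked), now at (row=2, col=8)
  F5: move forward 0/5 (blocked), now at (row=2, col=8)
Final: (row=2, col=8), facing East

Answer: Final position: (row=2, col=8), facing East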